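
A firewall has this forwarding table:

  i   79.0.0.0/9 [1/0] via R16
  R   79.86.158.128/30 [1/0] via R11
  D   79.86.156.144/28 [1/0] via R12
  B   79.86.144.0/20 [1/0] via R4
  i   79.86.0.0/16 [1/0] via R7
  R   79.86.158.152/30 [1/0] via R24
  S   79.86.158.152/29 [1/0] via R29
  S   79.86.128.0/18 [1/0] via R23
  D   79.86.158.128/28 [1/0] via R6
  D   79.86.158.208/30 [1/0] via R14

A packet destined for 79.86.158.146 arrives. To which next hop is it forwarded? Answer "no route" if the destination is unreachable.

Routes whose prefix contains 79.86.158.146:
  79.0.0.0/9 (79.0.0.0 - 79.127.255.255) -> R16
  79.86.0.0/16 (79.86.0.0 - 79.86.255.255) -> R7
  79.86.128.0/18 (79.86.128.0 - 79.86.191.255) -> R23
  79.86.144.0/20 (79.86.144.0 - 79.86.159.255) -> R4
More-specific entries that do NOT match:
  79.86.158.128/30 (79.86.158.128 - 79.86.158.131) does not contain 79.86.158.146
  79.86.158.152/30 (79.86.158.152 - 79.86.158.155) does not contain 79.86.158.146
  79.86.158.208/30 (79.86.158.208 - 79.86.158.211) does not contain 79.86.158.146
  79.86.158.152/29 (79.86.158.152 - 79.86.158.159) does not contain 79.86.158.146
  79.86.156.144/28 (79.86.156.144 - 79.86.156.159) does not contain 79.86.158.146
  79.86.158.128/28 (79.86.158.128 - 79.86.158.143) does not contain 79.86.158.146
Longest matching prefix is /20 -> next hop R4.

R4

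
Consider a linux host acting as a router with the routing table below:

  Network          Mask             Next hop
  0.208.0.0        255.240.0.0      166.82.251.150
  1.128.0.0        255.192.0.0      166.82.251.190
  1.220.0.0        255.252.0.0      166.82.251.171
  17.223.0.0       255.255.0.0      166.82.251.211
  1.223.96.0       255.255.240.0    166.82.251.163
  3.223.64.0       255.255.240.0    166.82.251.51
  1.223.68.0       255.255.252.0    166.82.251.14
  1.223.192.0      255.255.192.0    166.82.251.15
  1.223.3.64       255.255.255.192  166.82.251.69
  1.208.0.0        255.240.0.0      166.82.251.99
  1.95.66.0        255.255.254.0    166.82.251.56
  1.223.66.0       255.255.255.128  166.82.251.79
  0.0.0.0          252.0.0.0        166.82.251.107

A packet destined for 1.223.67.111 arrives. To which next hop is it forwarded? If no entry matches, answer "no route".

166.82.251.171

Routes whose prefix contains 1.223.67.111:
  0.0.0.0/6 (0.0.0.0 - 3.255.255.255) -> 166.82.251.107
  1.208.0.0/12 (1.208.0.0 - 1.223.255.255) -> 166.82.251.99
  1.220.0.0/14 (1.220.0.0 - 1.223.255.255) -> 166.82.251.171
More-specific entries that do NOT match:
  1.223.3.64/26 (1.223.3.64 - 1.223.3.127) does not contain 1.223.67.111
  1.223.66.0/25 (1.223.66.0 - 1.223.66.127) does not contain 1.223.67.111
  1.95.66.0/23 (1.95.66.0 - 1.95.67.255) does not contain 1.223.67.111
  1.223.68.0/22 (1.223.68.0 - 1.223.71.255) does not contain 1.223.67.111
  1.223.96.0/20 (1.223.96.0 - 1.223.111.255) does not contain 1.223.67.111
  3.223.64.0/20 (3.223.64.0 - 3.223.79.255) does not contain 1.223.67.111
  1.223.192.0/18 (1.223.192.0 - 1.223.255.255) does not contain 1.223.67.111
  17.223.0.0/16 (17.223.0.0 - 17.223.255.255) does not contain 1.223.67.111
Longest matching prefix is /14 -> next hop 166.82.251.171.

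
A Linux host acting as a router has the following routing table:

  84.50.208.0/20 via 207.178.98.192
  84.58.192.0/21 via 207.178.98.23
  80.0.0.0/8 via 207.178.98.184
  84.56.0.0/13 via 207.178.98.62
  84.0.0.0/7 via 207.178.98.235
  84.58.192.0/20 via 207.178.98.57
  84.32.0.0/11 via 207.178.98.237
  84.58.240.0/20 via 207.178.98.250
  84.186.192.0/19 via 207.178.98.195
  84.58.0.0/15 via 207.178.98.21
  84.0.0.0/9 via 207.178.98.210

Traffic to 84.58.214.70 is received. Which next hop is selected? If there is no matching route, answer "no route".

Routes whose prefix contains 84.58.214.70:
  84.0.0.0/7 (84.0.0.0 - 85.255.255.255) -> 207.178.98.235
  84.0.0.0/9 (84.0.0.0 - 84.127.255.255) -> 207.178.98.210
  84.32.0.0/11 (84.32.0.0 - 84.63.255.255) -> 207.178.98.237
  84.56.0.0/13 (84.56.0.0 - 84.63.255.255) -> 207.178.98.62
  84.58.0.0/15 (84.58.0.0 - 84.59.255.255) -> 207.178.98.21
More-specific entries that do NOT match:
  84.58.192.0/21 (84.58.192.0 - 84.58.199.255) does not contain 84.58.214.70
  84.50.208.0/20 (84.50.208.0 - 84.50.223.255) does not contain 84.58.214.70
  84.58.192.0/20 (84.58.192.0 - 84.58.207.255) does not contain 84.58.214.70
  84.58.240.0/20 (84.58.240.0 - 84.58.255.255) does not contain 84.58.214.70
  84.186.192.0/19 (84.186.192.0 - 84.186.223.255) does not contain 84.58.214.70
Longest matching prefix is /15 -> next hop 207.178.98.21.

207.178.98.21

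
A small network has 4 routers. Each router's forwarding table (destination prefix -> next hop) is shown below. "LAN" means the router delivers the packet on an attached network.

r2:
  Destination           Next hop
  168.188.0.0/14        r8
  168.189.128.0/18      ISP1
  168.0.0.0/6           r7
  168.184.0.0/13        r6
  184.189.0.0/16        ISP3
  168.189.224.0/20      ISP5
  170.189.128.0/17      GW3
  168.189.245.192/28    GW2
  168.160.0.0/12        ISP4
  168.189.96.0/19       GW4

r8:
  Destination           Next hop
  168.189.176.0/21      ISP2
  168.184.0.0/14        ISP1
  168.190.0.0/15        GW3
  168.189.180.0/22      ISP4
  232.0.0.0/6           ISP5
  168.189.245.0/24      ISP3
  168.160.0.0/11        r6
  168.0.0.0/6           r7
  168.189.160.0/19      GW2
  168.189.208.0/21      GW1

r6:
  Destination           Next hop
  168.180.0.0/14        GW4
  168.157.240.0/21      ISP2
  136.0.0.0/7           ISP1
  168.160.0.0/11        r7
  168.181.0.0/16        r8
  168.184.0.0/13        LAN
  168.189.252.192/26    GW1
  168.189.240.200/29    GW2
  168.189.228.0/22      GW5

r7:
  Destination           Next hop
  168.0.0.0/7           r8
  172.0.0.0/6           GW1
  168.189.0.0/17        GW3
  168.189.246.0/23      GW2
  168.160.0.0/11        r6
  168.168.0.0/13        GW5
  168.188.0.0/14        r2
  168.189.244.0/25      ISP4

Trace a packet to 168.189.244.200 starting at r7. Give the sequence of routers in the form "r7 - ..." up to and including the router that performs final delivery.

r7 - r2 - r8 - r6

At r7: longest match for 168.189.244.200 is 168.188.0.0/14 -> r2
At r2: longest match for 168.189.244.200 is 168.188.0.0/14 -> r8
At r8: longest match for 168.189.244.200 is 168.160.0.0/11 -> r6
At r6: longest match for 168.189.244.200 is 168.184.0.0/13 -> LAN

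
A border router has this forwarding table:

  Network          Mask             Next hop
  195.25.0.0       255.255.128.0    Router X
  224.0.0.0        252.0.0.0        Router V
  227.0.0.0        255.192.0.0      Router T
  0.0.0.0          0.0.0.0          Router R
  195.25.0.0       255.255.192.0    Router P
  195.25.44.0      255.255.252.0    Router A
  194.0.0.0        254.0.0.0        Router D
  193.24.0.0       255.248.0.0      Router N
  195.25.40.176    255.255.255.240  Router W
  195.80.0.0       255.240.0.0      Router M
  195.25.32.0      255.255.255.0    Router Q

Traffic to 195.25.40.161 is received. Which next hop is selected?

Router P

Routes whose prefix contains 195.25.40.161:
  0.0.0.0/0 (default, matches everything) -> Router R
  194.0.0.0/7 (194.0.0.0 - 195.255.255.255) -> Router D
  195.25.0.0/17 (195.25.0.0 - 195.25.127.255) -> Router X
  195.25.0.0/18 (195.25.0.0 - 195.25.63.255) -> Router P
More-specific entries that do NOT match:
  195.25.40.176/28 (195.25.40.176 - 195.25.40.191) does not contain 195.25.40.161
  195.25.32.0/24 (195.25.32.0 - 195.25.32.255) does not contain 195.25.40.161
  195.25.44.0/22 (195.25.44.0 - 195.25.47.255) does not contain 195.25.40.161
Longest matching prefix is /18 -> next hop Router P.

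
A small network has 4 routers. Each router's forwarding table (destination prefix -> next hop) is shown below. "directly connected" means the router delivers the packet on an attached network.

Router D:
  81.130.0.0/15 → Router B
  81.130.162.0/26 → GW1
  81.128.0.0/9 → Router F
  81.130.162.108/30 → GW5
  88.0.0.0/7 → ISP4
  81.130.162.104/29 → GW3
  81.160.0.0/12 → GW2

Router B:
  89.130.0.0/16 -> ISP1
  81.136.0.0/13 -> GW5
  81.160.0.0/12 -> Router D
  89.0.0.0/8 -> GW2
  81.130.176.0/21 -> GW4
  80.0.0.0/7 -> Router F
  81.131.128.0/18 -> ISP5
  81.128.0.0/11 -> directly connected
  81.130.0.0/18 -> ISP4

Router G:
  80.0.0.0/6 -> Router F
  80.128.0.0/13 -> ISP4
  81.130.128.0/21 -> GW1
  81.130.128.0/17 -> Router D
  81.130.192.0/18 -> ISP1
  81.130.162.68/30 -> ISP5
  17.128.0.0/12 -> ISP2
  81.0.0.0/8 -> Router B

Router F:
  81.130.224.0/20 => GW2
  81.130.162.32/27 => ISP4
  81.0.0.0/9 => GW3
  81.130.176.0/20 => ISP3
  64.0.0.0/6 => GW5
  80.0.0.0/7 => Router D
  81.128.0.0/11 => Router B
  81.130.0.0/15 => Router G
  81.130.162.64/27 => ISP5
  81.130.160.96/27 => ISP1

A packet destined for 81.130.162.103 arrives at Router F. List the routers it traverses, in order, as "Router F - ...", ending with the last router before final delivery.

Router F - Router G - Router D - Router B

At Router F: longest match for 81.130.162.103 is 81.130.0.0/15 -> Router G
At Router G: longest match for 81.130.162.103 is 81.130.128.0/17 -> Router D
At Router D: longest match for 81.130.162.103 is 81.130.0.0/15 -> Router B
At Router B: longest match for 81.130.162.103 is 81.128.0.0/11 -> directly connected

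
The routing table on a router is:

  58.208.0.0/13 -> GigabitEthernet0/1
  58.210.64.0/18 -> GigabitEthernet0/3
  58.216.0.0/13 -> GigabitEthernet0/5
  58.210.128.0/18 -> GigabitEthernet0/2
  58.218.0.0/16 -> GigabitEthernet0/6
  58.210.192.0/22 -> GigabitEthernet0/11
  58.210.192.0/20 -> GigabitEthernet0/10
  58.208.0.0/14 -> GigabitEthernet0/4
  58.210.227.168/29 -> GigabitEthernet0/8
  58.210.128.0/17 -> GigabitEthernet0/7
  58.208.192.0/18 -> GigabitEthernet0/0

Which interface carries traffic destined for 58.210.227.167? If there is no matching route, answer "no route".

GigabitEthernet0/7

Routes whose prefix contains 58.210.227.167:
  58.208.0.0/13 (58.208.0.0 - 58.215.255.255) -> GigabitEthernet0/1
  58.208.0.0/14 (58.208.0.0 - 58.211.255.255) -> GigabitEthernet0/4
  58.210.128.0/17 (58.210.128.0 - 58.210.255.255) -> GigabitEthernet0/7
More-specific entries that do NOT match:
  58.210.227.168/29 (58.210.227.168 - 58.210.227.175) does not contain 58.210.227.167
  58.210.192.0/22 (58.210.192.0 - 58.210.195.255) does not contain 58.210.227.167
  58.210.192.0/20 (58.210.192.0 - 58.210.207.255) does not contain 58.210.227.167
  58.210.64.0/18 (58.210.64.0 - 58.210.127.255) does not contain 58.210.227.167
  58.210.128.0/18 (58.210.128.0 - 58.210.191.255) does not contain 58.210.227.167
  58.208.192.0/18 (58.208.192.0 - 58.208.255.255) does not contain 58.210.227.167
Longest matching prefix is /17 -> interface GigabitEthernet0/7.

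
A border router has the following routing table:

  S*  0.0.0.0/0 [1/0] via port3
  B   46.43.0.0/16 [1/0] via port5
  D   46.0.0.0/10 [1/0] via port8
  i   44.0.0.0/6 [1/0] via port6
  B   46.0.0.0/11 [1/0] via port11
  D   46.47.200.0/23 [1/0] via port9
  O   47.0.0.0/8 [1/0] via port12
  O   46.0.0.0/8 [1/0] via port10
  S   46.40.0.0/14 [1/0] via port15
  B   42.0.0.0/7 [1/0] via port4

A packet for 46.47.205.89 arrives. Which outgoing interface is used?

Routes whose prefix contains 46.47.205.89:
  0.0.0.0/0 (default, matches everything) -> port3
  44.0.0.0/6 (44.0.0.0 - 47.255.255.255) -> port6
  46.0.0.0/8 (46.0.0.0 - 46.255.255.255) -> port10
  46.0.0.0/10 (46.0.0.0 - 46.63.255.255) -> port8
More-specific entries that do NOT match:
  46.47.200.0/23 (46.47.200.0 - 46.47.201.255) does not contain 46.47.205.89
  46.43.0.0/16 (46.43.0.0 - 46.43.255.255) does not contain 46.47.205.89
  46.40.0.0/14 (46.40.0.0 - 46.43.255.255) does not contain 46.47.205.89
  46.0.0.0/11 (46.0.0.0 - 46.31.255.255) does not contain 46.47.205.89
Longest matching prefix is /10 -> interface port8.

port8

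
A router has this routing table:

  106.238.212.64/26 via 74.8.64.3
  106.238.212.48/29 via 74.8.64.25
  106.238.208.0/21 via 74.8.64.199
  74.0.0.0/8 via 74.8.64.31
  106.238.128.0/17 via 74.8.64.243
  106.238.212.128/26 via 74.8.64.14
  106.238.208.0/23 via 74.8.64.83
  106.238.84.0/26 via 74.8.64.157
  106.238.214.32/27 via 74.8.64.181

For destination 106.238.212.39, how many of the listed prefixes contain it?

2

Prefixes containing 106.238.212.39:
  106.238.128.0/17 (106.238.128.0 - 106.238.255.255)
  106.238.208.0/21 (106.238.208.0 - 106.238.215.255)
Total matching entries: 2.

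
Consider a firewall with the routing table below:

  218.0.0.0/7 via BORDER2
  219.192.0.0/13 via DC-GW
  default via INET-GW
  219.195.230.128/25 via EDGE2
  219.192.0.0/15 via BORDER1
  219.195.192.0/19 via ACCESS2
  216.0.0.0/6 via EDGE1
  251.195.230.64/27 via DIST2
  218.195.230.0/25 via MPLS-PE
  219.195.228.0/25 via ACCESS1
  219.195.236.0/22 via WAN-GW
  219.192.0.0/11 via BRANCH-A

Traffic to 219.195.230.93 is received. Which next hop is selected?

Routes whose prefix contains 219.195.230.93:
  0.0.0.0/0 (default, matches everything) -> INET-GW
  216.0.0.0/6 (216.0.0.0 - 219.255.255.255) -> EDGE1
  218.0.0.0/7 (218.0.0.0 - 219.255.255.255) -> BORDER2
  219.192.0.0/11 (219.192.0.0 - 219.223.255.255) -> BRANCH-A
  219.192.0.0/13 (219.192.0.0 - 219.199.255.255) -> DC-GW
More-specific entries that do NOT match:
  251.195.230.64/27 (251.195.230.64 - 251.195.230.95) does not contain 219.195.230.93
  219.195.230.128/25 (219.195.230.128 - 219.195.230.255) does not contain 219.195.230.93
  218.195.230.0/25 (218.195.230.0 - 218.195.230.127) does not contain 219.195.230.93
  219.195.228.0/25 (219.195.228.0 - 219.195.228.127) does not contain 219.195.230.93
  219.195.236.0/22 (219.195.236.0 - 219.195.239.255) does not contain 219.195.230.93
  219.195.192.0/19 (219.195.192.0 - 219.195.223.255) does not contain 219.195.230.93
  219.192.0.0/15 (219.192.0.0 - 219.193.255.255) does not contain 219.195.230.93
Longest matching prefix is /13 -> next hop DC-GW.

DC-GW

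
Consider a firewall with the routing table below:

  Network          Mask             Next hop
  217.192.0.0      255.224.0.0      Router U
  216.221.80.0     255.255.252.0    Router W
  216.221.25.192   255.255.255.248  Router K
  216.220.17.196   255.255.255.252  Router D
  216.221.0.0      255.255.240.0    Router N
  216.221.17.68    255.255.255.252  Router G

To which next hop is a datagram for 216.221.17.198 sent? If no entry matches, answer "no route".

No entry's prefix contains 216.221.17.198; there is no default route.

no route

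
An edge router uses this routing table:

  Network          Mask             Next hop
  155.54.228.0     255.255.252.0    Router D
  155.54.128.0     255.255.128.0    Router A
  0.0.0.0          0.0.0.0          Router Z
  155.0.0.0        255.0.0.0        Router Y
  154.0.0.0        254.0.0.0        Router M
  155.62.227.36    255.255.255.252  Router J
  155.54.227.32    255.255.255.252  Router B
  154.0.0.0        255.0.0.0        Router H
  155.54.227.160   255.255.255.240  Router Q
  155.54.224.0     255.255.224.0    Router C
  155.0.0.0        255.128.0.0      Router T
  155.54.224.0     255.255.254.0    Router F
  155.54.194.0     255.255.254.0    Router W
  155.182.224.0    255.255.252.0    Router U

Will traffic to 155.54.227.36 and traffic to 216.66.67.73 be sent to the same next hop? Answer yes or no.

no

155.54.227.36: longest match 155.54.224.0/19 -> Router C
216.66.67.73: longest match 0.0.0.0/0 -> Router Z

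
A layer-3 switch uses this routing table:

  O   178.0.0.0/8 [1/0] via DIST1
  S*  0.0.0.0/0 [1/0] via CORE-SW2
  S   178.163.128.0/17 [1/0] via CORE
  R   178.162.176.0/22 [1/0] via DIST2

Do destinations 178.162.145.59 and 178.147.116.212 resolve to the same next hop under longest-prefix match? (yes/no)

178.162.145.59: longest match 178.0.0.0/8 -> DIST1
178.147.116.212: longest match 178.0.0.0/8 -> DIST1

yes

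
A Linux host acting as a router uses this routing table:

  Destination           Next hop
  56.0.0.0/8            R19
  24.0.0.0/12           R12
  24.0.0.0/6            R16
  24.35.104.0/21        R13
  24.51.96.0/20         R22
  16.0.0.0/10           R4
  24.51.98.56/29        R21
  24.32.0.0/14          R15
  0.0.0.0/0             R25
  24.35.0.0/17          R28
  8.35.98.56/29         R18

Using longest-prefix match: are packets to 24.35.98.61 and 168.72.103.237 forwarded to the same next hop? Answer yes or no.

24.35.98.61: longest match 24.35.0.0/17 -> R28
168.72.103.237: longest match 0.0.0.0/0 -> R25

no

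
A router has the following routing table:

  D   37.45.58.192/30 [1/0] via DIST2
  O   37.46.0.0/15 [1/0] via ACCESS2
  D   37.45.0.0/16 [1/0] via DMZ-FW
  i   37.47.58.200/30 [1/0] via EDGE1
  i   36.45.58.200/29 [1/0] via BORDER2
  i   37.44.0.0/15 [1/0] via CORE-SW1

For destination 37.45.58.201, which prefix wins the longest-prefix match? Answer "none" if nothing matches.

37.45.0.0/16

Entries matching 37.45.58.201:
  37.44.0.0/15 (37.44.0.0 - 37.45.255.255)
  37.45.0.0/16 (37.45.0.0 - 37.45.255.255)
Most specific is 37.45.0.0/16.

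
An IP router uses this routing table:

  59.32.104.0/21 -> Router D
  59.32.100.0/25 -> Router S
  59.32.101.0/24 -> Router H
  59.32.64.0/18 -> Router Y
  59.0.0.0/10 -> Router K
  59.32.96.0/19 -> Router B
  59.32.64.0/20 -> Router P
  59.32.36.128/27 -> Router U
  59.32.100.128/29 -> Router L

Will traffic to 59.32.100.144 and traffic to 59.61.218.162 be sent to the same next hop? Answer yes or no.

59.32.100.144: longest match 59.32.96.0/19 -> Router B
59.61.218.162: longest match 59.0.0.0/10 -> Router K

no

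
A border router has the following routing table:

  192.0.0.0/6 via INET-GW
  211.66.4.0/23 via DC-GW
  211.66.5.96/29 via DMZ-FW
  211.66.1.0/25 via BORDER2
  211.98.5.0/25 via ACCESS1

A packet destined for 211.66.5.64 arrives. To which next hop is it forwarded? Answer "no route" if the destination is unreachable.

Routes whose prefix contains 211.66.5.64:
  211.66.4.0/23 (211.66.4.0 - 211.66.5.255) -> DC-GW
More-specific entries that do NOT match:
  211.66.5.96/29 (211.66.5.96 - 211.66.5.103) does not contain 211.66.5.64
  211.66.1.0/25 (211.66.1.0 - 211.66.1.127) does not contain 211.66.5.64
  211.98.5.0/25 (211.98.5.0 - 211.98.5.127) does not contain 211.66.5.64
Longest matching prefix is /23 -> next hop DC-GW.

DC-GW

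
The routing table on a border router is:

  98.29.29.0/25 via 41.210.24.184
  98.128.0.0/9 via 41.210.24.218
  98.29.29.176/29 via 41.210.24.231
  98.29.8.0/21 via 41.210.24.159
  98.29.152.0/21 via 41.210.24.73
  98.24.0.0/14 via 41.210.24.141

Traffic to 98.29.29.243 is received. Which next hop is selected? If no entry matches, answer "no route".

No entry's prefix contains 98.29.29.243; there is no default route.

no route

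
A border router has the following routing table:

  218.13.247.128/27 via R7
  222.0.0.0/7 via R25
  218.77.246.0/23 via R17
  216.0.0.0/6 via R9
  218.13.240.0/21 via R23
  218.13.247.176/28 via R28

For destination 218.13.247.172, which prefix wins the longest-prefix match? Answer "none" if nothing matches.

Entries matching 218.13.247.172:
  216.0.0.0/6 (216.0.0.0 - 219.255.255.255)
  218.13.240.0/21 (218.13.240.0 - 218.13.247.255)
Most specific is 218.13.240.0/21.

218.13.240.0/21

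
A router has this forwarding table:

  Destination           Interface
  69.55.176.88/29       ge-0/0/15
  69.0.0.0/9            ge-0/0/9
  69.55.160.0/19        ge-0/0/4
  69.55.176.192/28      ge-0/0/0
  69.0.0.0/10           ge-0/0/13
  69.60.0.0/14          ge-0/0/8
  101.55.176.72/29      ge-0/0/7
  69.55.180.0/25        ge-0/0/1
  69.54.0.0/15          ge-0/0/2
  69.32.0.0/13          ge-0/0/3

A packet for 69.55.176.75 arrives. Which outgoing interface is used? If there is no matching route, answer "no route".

Routes whose prefix contains 69.55.176.75:
  69.0.0.0/9 (69.0.0.0 - 69.127.255.255) -> ge-0/0/9
  69.0.0.0/10 (69.0.0.0 - 69.63.255.255) -> ge-0/0/13
  69.54.0.0/15 (69.54.0.0 - 69.55.255.255) -> ge-0/0/2
  69.55.160.0/19 (69.55.160.0 - 69.55.191.255) -> ge-0/0/4
More-specific entries that do NOT match:
  69.55.176.88/29 (69.55.176.88 - 69.55.176.95) does not contain 69.55.176.75
  101.55.176.72/29 (101.55.176.72 - 101.55.176.79) does not contain 69.55.176.75
  69.55.176.192/28 (69.55.176.192 - 69.55.176.207) does not contain 69.55.176.75
  69.55.180.0/25 (69.55.180.0 - 69.55.180.127) does not contain 69.55.176.75
Longest matching prefix is /19 -> interface ge-0/0/4.

ge-0/0/4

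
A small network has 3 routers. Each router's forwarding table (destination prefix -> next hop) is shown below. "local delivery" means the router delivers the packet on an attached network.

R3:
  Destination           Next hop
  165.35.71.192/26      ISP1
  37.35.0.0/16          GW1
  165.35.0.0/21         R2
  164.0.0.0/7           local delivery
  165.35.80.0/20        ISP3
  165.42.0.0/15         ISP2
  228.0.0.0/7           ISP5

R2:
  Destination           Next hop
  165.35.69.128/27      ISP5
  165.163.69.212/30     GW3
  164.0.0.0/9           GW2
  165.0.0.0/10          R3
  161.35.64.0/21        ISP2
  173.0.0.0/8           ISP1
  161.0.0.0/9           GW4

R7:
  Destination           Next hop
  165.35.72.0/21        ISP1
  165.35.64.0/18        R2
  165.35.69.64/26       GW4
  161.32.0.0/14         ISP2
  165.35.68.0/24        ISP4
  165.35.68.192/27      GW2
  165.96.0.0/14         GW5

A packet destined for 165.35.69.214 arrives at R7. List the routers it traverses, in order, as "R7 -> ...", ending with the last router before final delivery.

At R7: longest match for 165.35.69.214 is 165.35.64.0/18 -> R2
At R2: longest match for 165.35.69.214 is 165.0.0.0/10 -> R3
At R3: longest match for 165.35.69.214 is 164.0.0.0/7 -> local delivery

R7 -> R2 -> R3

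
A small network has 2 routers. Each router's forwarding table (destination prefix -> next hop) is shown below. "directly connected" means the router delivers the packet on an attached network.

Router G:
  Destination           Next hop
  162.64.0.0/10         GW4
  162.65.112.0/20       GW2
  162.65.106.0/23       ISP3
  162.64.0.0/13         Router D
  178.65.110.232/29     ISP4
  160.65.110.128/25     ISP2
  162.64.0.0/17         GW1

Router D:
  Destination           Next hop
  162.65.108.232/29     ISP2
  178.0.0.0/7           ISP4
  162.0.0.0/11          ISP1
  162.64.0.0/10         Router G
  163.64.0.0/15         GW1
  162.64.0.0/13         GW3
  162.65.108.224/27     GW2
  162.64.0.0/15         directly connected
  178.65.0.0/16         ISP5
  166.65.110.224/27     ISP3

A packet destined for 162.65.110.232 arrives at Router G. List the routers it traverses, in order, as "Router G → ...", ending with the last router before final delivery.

Router G → Router D

At Router G: longest match for 162.65.110.232 is 162.64.0.0/13 -> Router D
At Router D: longest match for 162.65.110.232 is 162.64.0.0/15 -> directly connected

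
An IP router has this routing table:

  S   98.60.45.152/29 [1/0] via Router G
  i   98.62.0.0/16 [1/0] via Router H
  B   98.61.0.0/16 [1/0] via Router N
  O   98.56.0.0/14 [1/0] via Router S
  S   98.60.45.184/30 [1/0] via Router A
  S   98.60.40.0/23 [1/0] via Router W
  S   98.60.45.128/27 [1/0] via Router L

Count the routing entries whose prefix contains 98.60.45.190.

0

No listed prefix contains 98.60.45.190.
Total matching entries: 0.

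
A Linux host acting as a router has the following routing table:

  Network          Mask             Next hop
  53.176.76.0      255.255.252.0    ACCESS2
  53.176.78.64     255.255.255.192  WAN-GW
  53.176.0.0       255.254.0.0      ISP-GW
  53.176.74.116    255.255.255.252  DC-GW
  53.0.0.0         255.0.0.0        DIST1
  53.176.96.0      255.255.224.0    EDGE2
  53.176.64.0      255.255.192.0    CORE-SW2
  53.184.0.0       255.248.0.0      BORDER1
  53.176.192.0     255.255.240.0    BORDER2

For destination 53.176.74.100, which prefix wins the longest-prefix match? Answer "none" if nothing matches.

Entries matching 53.176.74.100:
  53.0.0.0/8 (53.0.0.0 - 53.255.255.255)
  53.176.0.0/15 (53.176.0.0 - 53.177.255.255)
  53.176.64.0/18 (53.176.64.0 - 53.176.127.255)
Most specific is 53.176.64.0/18.

53.176.64.0/18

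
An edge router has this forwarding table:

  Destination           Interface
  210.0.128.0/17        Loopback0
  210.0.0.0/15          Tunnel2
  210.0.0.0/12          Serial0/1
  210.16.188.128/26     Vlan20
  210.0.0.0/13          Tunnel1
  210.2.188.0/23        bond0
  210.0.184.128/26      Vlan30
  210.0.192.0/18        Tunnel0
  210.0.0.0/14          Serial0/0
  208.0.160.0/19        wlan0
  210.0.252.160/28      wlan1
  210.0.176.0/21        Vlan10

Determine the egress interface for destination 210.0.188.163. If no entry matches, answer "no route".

Loopback0

Routes whose prefix contains 210.0.188.163:
  210.0.0.0/12 (210.0.0.0 - 210.15.255.255) -> Serial0/1
  210.0.0.0/13 (210.0.0.0 - 210.7.255.255) -> Tunnel1
  210.0.0.0/14 (210.0.0.0 - 210.3.255.255) -> Serial0/0
  210.0.0.0/15 (210.0.0.0 - 210.1.255.255) -> Tunnel2
  210.0.128.0/17 (210.0.128.0 - 210.0.255.255) -> Loopback0
More-specific entries that do NOT match:
  210.0.252.160/28 (210.0.252.160 - 210.0.252.175) does not contain 210.0.188.163
  210.16.188.128/26 (210.16.188.128 - 210.16.188.191) does not contain 210.0.188.163
  210.0.184.128/26 (210.0.184.128 - 210.0.184.191) does not contain 210.0.188.163
  210.2.188.0/23 (210.2.188.0 - 210.2.189.255) does not contain 210.0.188.163
  210.0.176.0/21 (210.0.176.0 - 210.0.183.255) does not contain 210.0.188.163
  208.0.160.0/19 (208.0.160.0 - 208.0.191.255) does not contain 210.0.188.163
  210.0.192.0/18 (210.0.192.0 - 210.0.255.255) does not contain 210.0.188.163
Longest matching prefix is /17 -> interface Loopback0.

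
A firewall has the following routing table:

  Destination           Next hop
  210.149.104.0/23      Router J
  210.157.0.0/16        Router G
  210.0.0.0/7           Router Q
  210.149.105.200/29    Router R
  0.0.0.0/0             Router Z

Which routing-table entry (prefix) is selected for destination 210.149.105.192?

Entries matching 210.149.105.192:
  0.0.0.0/0 (default, matches everything)
  210.0.0.0/7 (210.0.0.0 - 211.255.255.255)
  210.149.104.0/23 (210.149.104.0 - 210.149.105.255)
Most specific is 210.149.104.0/23.

210.149.104.0/23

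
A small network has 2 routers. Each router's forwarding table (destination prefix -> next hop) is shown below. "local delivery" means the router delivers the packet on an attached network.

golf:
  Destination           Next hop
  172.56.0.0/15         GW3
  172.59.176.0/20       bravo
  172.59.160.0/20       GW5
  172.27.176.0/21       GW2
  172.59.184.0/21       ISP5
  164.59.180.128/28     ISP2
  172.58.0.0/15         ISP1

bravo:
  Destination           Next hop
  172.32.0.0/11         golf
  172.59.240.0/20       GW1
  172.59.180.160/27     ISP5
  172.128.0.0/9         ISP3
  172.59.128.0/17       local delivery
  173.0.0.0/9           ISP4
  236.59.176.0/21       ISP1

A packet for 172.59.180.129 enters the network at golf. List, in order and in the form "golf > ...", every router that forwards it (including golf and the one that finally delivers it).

golf > bravo

At golf: longest match for 172.59.180.129 is 172.59.176.0/20 -> bravo
At bravo: longest match for 172.59.180.129 is 172.59.128.0/17 -> local delivery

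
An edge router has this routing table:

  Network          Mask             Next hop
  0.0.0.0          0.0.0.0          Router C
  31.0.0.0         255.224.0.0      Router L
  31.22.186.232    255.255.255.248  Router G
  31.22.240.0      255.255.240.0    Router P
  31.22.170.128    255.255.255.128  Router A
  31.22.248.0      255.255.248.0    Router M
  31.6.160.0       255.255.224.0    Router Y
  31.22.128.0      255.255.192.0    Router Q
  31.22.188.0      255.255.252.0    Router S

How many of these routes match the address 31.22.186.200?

3

Prefixes containing 31.22.186.200:
  0.0.0.0/0 (default, matches everything)
  31.0.0.0/11 (31.0.0.0 - 31.31.255.255)
  31.22.128.0/18 (31.22.128.0 - 31.22.191.255)
Total matching entries: 3.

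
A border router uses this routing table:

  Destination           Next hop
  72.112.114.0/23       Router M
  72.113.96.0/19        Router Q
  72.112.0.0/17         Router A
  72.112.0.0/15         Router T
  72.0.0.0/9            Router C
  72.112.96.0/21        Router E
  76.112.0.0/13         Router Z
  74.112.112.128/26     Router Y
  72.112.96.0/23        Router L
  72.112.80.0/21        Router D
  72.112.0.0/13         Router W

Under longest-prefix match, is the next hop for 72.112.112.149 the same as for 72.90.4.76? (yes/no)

no

72.112.112.149: longest match 72.112.0.0/17 -> Router A
72.90.4.76: longest match 72.0.0.0/9 -> Router C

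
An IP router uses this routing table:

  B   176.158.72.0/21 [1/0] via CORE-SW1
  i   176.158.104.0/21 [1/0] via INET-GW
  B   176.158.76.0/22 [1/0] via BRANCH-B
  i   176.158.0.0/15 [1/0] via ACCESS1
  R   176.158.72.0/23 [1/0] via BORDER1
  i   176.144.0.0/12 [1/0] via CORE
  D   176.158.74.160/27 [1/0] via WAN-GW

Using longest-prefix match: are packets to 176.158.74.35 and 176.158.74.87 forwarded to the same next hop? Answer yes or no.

176.158.74.35: longest match 176.158.72.0/21 -> CORE-SW1
176.158.74.87: longest match 176.158.72.0/21 -> CORE-SW1

yes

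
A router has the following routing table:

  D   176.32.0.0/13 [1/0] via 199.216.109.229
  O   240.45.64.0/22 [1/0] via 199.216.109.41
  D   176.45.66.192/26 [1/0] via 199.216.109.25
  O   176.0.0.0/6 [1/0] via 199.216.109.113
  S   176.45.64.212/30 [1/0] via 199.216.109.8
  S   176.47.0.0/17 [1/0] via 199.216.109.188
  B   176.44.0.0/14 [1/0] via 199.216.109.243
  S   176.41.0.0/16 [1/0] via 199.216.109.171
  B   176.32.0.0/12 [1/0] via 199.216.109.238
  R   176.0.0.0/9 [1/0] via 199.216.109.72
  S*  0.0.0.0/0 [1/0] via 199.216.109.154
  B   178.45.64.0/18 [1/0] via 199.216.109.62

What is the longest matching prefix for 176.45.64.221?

176.44.0.0/14

Entries matching 176.45.64.221:
  0.0.0.0/0 (default, matches everything)
  176.0.0.0/6 (176.0.0.0 - 179.255.255.255)
  176.0.0.0/9 (176.0.0.0 - 176.127.255.255)
  176.32.0.0/12 (176.32.0.0 - 176.47.255.255)
  176.44.0.0/14 (176.44.0.0 - 176.47.255.255)
Most specific is 176.44.0.0/14.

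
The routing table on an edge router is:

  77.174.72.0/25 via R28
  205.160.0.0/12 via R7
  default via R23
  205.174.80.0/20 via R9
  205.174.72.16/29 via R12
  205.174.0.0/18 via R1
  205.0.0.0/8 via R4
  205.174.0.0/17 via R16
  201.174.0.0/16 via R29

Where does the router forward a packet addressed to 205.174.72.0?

R16

Routes whose prefix contains 205.174.72.0:
  0.0.0.0/0 (default, matches everything) -> R23
  205.0.0.0/8 (205.0.0.0 - 205.255.255.255) -> R4
  205.160.0.0/12 (205.160.0.0 - 205.175.255.255) -> R7
  205.174.0.0/17 (205.174.0.0 - 205.174.127.255) -> R16
More-specific entries that do NOT match:
  205.174.72.16/29 (205.174.72.16 - 205.174.72.23) does not contain 205.174.72.0
  77.174.72.0/25 (77.174.72.0 - 77.174.72.127) does not contain 205.174.72.0
  205.174.80.0/20 (205.174.80.0 - 205.174.95.255) does not contain 205.174.72.0
  205.174.0.0/18 (205.174.0.0 - 205.174.63.255) does not contain 205.174.72.0
Longest matching prefix is /17 -> next hop R16.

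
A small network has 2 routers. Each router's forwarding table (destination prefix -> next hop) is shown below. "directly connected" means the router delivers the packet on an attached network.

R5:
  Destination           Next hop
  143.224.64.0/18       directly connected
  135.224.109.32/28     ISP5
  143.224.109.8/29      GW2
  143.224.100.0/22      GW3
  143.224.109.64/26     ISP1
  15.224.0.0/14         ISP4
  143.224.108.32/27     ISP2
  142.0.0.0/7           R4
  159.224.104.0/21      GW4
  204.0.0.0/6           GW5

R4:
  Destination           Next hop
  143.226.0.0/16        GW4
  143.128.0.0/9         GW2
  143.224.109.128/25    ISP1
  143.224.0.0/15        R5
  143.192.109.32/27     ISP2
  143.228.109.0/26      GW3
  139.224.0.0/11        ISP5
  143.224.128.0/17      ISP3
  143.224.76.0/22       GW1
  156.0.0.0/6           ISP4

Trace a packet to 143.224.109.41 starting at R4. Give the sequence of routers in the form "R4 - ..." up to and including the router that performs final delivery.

At R4: longest match for 143.224.109.41 is 143.224.0.0/15 -> R5
At R5: longest match for 143.224.109.41 is 143.224.64.0/18 -> directly connected

R4 - R5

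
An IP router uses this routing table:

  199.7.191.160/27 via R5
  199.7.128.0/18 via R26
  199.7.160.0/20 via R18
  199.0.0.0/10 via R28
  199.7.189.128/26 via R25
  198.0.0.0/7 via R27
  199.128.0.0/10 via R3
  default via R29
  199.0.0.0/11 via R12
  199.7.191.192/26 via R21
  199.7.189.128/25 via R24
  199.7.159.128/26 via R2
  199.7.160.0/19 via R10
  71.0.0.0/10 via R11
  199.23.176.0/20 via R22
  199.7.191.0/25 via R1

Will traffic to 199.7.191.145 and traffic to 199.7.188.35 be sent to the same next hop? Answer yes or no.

199.7.191.145: longest match 199.7.160.0/19 -> R10
199.7.188.35: longest match 199.7.160.0/19 -> R10

yes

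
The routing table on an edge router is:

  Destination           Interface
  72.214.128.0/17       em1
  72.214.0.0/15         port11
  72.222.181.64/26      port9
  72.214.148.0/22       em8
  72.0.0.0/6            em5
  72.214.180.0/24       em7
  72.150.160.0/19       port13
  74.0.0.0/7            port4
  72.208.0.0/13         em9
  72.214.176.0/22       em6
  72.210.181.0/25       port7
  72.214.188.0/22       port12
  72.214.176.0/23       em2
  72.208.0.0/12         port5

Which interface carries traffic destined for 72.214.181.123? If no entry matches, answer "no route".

em1

Routes whose prefix contains 72.214.181.123:
  72.0.0.0/6 (72.0.0.0 - 75.255.255.255) -> em5
  72.208.0.0/12 (72.208.0.0 - 72.223.255.255) -> port5
  72.208.0.0/13 (72.208.0.0 - 72.215.255.255) -> em9
  72.214.0.0/15 (72.214.0.0 - 72.215.255.255) -> port11
  72.214.128.0/17 (72.214.128.0 - 72.214.255.255) -> em1
More-specific entries that do NOT match:
  72.222.181.64/26 (72.222.181.64 - 72.222.181.127) does not contain 72.214.181.123
  72.210.181.0/25 (72.210.181.0 - 72.210.181.127) does not contain 72.214.181.123
  72.214.180.0/24 (72.214.180.0 - 72.214.180.255) does not contain 72.214.181.123
  72.214.176.0/23 (72.214.176.0 - 72.214.177.255) does not contain 72.214.181.123
  72.214.148.0/22 (72.214.148.0 - 72.214.151.255) does not contain 72.214.181.123
  72.214.176.0/22 (72.214.176.0 - 72.214.179.255) does not contain 72.214.181.123
  72.214.188.0/22 (72.214.188.0 - 72.214.191.255) does not contain 72.214.181.123
  72.150.160.0/19 (72.150.160.0 - 72.150.191.255) does not contain 72.214.181.123
Longest matching prefix is /17 -> interface em1.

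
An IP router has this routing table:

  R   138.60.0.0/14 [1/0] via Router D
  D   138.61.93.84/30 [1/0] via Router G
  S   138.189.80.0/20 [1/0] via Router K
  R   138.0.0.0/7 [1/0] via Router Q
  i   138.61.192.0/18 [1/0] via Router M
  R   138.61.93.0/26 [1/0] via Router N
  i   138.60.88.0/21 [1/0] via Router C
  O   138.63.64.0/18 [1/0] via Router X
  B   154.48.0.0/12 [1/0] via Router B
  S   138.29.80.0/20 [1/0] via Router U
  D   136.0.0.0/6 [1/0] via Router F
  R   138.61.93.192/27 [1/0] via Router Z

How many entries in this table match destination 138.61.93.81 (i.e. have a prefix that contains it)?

Prefixes containing 138.61.93.81:
  136.0.0.0/6 (136.0.0.0 - 139.255.255.255)
  138.0.0.0/7 (138.0.0.0 - 139.255.255.255)
  138.60.0.0/14 (138.60.0.0 - 138.63.255.255)
Total matching entries: 3.

3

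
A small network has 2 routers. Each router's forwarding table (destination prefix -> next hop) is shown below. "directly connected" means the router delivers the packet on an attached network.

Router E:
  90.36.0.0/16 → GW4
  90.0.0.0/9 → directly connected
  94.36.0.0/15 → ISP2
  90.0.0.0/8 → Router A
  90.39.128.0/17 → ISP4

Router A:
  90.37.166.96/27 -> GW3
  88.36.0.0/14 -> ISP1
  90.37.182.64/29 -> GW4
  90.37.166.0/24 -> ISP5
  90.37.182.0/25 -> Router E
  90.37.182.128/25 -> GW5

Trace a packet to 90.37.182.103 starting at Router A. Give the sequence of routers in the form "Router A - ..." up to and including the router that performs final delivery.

At Router A: longest match for 90.37.182.103 is 90.37.182.0/25 -> Router E
At Router E: longest match for 90.37.182.103 is 90.0.0.0/9 -> directly connected

Router A - Router E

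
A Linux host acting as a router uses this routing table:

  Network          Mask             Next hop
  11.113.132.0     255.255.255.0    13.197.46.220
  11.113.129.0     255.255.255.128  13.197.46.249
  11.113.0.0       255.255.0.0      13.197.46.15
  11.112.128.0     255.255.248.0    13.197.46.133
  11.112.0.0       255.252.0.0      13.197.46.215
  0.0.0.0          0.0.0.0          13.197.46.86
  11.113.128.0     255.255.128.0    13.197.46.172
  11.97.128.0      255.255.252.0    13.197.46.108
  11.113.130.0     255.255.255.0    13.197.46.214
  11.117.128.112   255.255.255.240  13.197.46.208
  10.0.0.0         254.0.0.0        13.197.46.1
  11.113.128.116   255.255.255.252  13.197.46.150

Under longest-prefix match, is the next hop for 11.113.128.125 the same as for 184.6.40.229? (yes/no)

11.113.128.125: longest match 11.113.128.0/17 -> 13.197.46.172
184.6.40.229: longest match 0.0.0.0/0 -> 13.197.46.86

no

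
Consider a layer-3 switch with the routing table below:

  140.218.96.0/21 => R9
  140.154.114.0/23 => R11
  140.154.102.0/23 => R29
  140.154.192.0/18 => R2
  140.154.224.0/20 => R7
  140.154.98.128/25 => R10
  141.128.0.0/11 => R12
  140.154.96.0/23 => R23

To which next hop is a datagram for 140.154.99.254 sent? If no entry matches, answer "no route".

No entry's prefix contains 140.154.99.254; there is no default route.

no route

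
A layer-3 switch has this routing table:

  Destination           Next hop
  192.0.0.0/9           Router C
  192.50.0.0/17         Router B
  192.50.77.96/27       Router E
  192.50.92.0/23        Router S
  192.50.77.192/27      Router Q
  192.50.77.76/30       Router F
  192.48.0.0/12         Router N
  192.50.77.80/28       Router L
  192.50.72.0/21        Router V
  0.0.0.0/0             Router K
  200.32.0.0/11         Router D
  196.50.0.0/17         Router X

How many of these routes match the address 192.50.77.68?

5

Prefixes containing 192.50.77.68:
  0.0.0.0/0 (default, matches everything)
  192.0.0.0/9 (192.0.0.0 - 192.127.255.255)
  192.48.0.0/12 (192.48.0.0 - 192.63.255.255)
  192.50.0.0/17 (192.50.0.0 - 192.50.127.255)
  192.50.72.0/21 (192.50.72.0 - 192.50.79.255)
Total matching entries: 5.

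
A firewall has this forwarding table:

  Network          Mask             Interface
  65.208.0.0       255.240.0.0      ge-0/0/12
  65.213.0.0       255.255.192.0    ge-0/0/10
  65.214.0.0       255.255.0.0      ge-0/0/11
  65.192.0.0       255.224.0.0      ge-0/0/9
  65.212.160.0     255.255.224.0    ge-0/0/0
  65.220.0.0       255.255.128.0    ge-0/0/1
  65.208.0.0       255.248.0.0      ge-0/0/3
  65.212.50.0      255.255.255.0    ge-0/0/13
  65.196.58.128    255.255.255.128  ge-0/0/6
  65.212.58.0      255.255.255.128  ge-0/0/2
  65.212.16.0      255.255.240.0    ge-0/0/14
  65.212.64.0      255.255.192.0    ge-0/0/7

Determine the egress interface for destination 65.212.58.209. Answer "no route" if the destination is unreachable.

Routes whose prefix contains 65.212.58.209:
  65.192.0.0/11 (65.192.0.0 - 65.223.255.255) -> ge-0/0/9
  65.208.0.0/12 (65.208.0.0 - 65.223.255.255) -> ge-0/0/12
  65.208.0.0/13 (65.208.0.0 - 65.215.255.255) -> ge-0/0/3
More-specific entries that do NOT match:
  65.196.58.128/25 (65.196.58.128 - 65.196.58.255) does not contain 65.212.58.209
  65.212.58.0/25 (65.212.58.0 - 65.212.58.127) does not contain 65.212.58.209
  65.212.50.0/24 (65.212.50.0 - 65.212.50.255) does not contain 65.212.58.209
  65.212.16.0/20 (65.212.16.0 - 65.212.31.255) does not contain 65.212.58.209
  65.212.160.0/19 (65.212.160.0 - 65.212.191.255) does not contain 65.212.58.209
  65.213.0.0/18 (65.213.0.0 - 65.213.63.255) does not contain 65.212.58.209
  65.212.64.0/18 (65.212.64.0 - 65.212.127.255) does not contain 65.212.58.209
  65.220.0.0/17 (65.220.0.0 - 65.220.127.255) does not contain 65.212.58.209
  65.214.0.0/16 (65.214.0.0 - 65.214.255.255) does not contain 65.212.58.209
Longest matching prefix is /13 -> interface ge-0/0/3.

ge-0/0/3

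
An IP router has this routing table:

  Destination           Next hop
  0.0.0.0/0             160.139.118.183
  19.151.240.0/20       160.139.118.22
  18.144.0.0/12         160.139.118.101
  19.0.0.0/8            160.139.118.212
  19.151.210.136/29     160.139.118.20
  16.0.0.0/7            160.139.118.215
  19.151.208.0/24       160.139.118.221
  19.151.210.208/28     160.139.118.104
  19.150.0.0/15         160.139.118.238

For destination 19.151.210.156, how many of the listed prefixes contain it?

Prefixes containing 19.151.210.156:
  0.0.0.0/0 (default, matches everything)
  19.0.0.0/8 (19.0.0.0 - 19.255.255.255)
  19.150.0.0/15 (19.150.0.0 - 19.151.255.255)
Total matching entries: 3.

3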